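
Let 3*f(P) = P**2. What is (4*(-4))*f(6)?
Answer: -192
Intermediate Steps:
f(P) = P**2/3
(4*(-4))*f(6) = (4*(-4))*((1/3)*6**2) = -16*36/3 = -16*12 = -192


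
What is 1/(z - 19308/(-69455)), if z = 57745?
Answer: 69455/4010698283 ≈ 1.7317e-5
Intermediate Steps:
1/(z - 19308/(-69455)) = 1/(57745 - 19308/(-69455)) = 1/(57745 - 19308*(-1/69455)) = 1/(57745 + 19308/69455) = 1/(4010698283/69455) = 69455/4010698283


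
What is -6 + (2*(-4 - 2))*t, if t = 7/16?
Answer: -45/4 ≈ -11.250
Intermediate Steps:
t = 7/16 (t = 7*(1/16) = 7/16 ≈ 0.43750)
-6 + (2*(-4 - 2))*t = -6 + (2*(-4 - 2))*(7/16) = -6 + (2*(-6))*(7/16) = -6 - 12*7/16 = -6 - 21/4 = -45/4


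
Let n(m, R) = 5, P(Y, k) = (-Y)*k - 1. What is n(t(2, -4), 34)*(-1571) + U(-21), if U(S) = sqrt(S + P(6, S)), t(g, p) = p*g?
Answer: -7855 + 2*sqrt(26) ≈ -7844.8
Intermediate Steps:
t(g, p) = g*p
P(Y, k) = -1 - Y*k (P(Y, k) = -Y*k - 1 = -1 - Y*k)
U(S) = sqrt(-1 - 5*S) (U(S) = sqrt(S + (-1 - 1*6*S)) = sqrt(S + (-1 - 6*S)) = sqrt(-1 - 5*S))
n(t(2, -4), 34)*(-1571) + U(-21) = 5*(-1571) + sqrt(-1 - 5*(-21)) = -7855 + sqrt(-1 + 105) = -7855 + sqrt(104) = -7855 + 2*sqrt(26)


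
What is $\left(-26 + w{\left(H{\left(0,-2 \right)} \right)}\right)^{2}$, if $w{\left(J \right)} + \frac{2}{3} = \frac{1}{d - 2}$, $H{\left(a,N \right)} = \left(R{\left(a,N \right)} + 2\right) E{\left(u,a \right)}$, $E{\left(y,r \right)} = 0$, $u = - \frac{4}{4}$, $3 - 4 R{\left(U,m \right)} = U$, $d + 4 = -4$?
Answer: $\frac{644809}{900} \approx 716.45$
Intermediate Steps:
$d = -8$ ($d = -4 - 4 = -8$)
$R{\left(U,m \right)} = \frac{3}{4} - \frac{U}{4}$
$u = -1$ ($u = \left(-4\right) \frac{1}{4} = -1$)
$H{\left(a,N \right)} = 0$ ($H{\left(a,N \right)} = \left(\left(\frac{3}{4} - \frac{a}{4}\right) + 2\right) 0 = \left(\frac{11}{4} - \frac{a}{4}\right) 0 = 0$)
$w{\left(J \right)} = - \frac{23}{30}$ ($w{\left(J \right)} = - \frac{2}{3} + \frac{1}{-8 - 2} = - \frac{2}{3} + \frac{1}{-10} = - \frac{2}{3} - \frac{1}{10} = - \frac{23}{30}$)
$\left(-26 + w{\left(H{\left(0,-2 \right)} \right)}\right)^{2} = \left(-26 - \frac{23}{30}\right)^{2} = \left(- \frac{803}{30}\right)^{2} = \frac{644809}{900}$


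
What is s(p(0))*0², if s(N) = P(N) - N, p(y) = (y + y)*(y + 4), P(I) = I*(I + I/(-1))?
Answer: 0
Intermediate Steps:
P(I) = 0 (P(I) = I*(I + I*(-1)) = I*(I - I) = I*0 = 0)
p(y) = 2*y*(4 + y) (p(y) = (2*y)*(4 + y) = 2*y*(4 + y))
s(N) = -N (s(N) = 0 - N = -N)
s(p(0))*0² = -2*0*(4 + 0)*0² = -2*0*4*0 = -1*0*0 = 0*0 = 0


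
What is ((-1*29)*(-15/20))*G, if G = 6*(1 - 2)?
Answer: -261/2 ≈ -130.50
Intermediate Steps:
G = -6 (G = 6*(-1) = -6)
((-1*29)*(-15/20))*G = ((-1*29)*(-15/20))*(-6) = -(-435)/20*(-6) = -29*(-3/4)*(-6) = (87/4)*(-6) = -261/2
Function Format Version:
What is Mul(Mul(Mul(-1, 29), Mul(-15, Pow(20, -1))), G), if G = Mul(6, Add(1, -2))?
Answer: Rational(-261, 2) ≈ -130.50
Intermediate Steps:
G = -6 (G = Mul(6, -1) = -6)
Mul(Mul(Mul(-1, 29), Mul(-15, Pow(20, -1))), G) = Mul(Mul(Mul(-1, 29), Mul(-15, Pow(20, -1))), -6) = Mul(Mul(-29, Mul(-15, Rational(1, 20))), -6) = Mul(Mul(-29, Rational(-3, 4)), -6) = Mul(Rational(87, 4), -6) = Rational(-261, 2)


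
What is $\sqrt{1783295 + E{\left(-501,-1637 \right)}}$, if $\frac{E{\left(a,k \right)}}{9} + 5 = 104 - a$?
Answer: $\sqrt{1788695} \approx 1337.4$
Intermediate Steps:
$E{\left(a,k \right)} = 891 - 9 a$ ($E{\left(a,k \right)} = -45 + 9 \left(104 - a\right) = -45 - \left(-936 + 9 a\right) = 891 - 9 a$)
$\sqrt{1783295 + E{\left(-501,-1637 \right)}} = \sqrt{1783295 + \left(891 - -4509\right)} = \sqrt{1783295 + \left(891 + 4509\right)} = \sqrt{1783295 + 5400} = \sqrt{1788695}$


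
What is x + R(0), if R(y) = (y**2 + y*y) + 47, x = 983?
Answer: 1030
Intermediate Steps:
R(y) = 47 + 2*y**2 (R(y) = (y**2 + y**2) + 47 = 2*y**2 + 47 = 47 + 2*y**2)
x + R(0) = 983 + (47 + 2*0**2) = 983 + (47 + 2*0) = 983 + (47 + 0) = 983 + 47 = 1030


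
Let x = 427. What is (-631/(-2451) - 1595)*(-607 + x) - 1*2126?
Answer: 232785898/817 ≈ 2.8493e+5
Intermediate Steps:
(-631/(-2451) - 1595)*(-607 + x) - 1*2126 = (-631/(-2451) - 1595)*(-607 + 427) - 1*2126 = (-631*(-1/2451) - 1595)*(-180) - 2126 = (631/2451 - 1595)*(-180) - 2126 = -3908714/2451*(-180) - 2126 = 234522840/817 - 2126 = 232785898/817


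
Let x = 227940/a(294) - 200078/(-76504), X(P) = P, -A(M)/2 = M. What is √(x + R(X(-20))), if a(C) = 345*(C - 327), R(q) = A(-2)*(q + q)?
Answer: I*√37385200492720707/14516634 ≈ 13.319*I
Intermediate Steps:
A(M) = -2*M
R(q) = 8*q (R(q) = (-2*(-2))*(q + q) = 4*(2*q) = 8*q)
a(C) = -112815 + 345*C (a(C) = 345*(-327 + C) = -112815 + 345*C)
x = -505347791/29033268 (x = 227940/(-112815 + 345*294) - 200078/(-76504) = 227940/(-112815 + 101430) - 200078*(-1/76504) = 227940/(-11385) + 100039/38252 = 227940*(-1/11385) + 100039/38252 = -15196/759 + 100039/38252 = -505347791/29033268 ≈ -17.406)
√(x + R(X(-20))) = √(-505347791/29033268 + 8*(-20)) = √(-505347791/29033268 - 160) = √(-5150670671/29033268) = I*√37385200492720707/14516634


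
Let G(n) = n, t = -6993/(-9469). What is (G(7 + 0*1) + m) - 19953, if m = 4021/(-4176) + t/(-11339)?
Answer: -308402681078935/15461134704 ≈ -19947.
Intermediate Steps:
t = 6993/9469 (t = -6993*(-1/9469) = 6993/9469 ≈ 0.73851)
m = -14888272951/15461134704 (m = 4021/(-4176) + (6993/9469)/(-11339) = 4021*(-1/4176) + (6993/9469)*(-1/11339) = -4021/4176 - 6993/107368991 = -14888272951/15461134704 ≈ -0.96295)
(G(7 + 0*1) + m) - 19953 = ((7 + 0*1) - 14888272951/15461134704) - 19953 = ((7 + 0) - 14888272951/15461134704) - 19953 = (7 - 14888272951/15461134704) - 19953 = 93339669977/15461134704 - 19953 = -308402681078935/15461134704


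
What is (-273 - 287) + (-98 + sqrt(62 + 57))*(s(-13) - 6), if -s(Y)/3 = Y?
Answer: -3794 + 33*sqrt(119) ≈ -3434.0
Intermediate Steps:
s(Y) = -3*Y
(-273 - 287) + (-98 + sqrt(62 + 57))*(s(-13) - 6) = (-273 - 287) + (-98 + sqrt(62 + 57))*(-3*(-13) - 6) = -560 + (-98 + sqrt(119))*(39 - 6) = -560 + (-98 + sqrt(119))*33 = -560 + (-3234 + 33*sqrt(119)) = -3794 + 33*sqrt(119)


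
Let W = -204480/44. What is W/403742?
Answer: -25560/2220581 ≈ -0.011511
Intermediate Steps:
W = -51120/11 (W = -204480/44 = -720*71/11 = -51120/11 ≈ -4647.3)
W/403742 = -51120/11/403742 = -51120/11*1/403742 = -25560/2220581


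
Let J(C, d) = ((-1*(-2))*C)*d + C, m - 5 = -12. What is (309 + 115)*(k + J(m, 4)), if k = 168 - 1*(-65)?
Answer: 72080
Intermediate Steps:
m = -7 (m = 5 - 12 = -7)
J(C, d) = C + 2*C*d (J(C, d) = (2*C)*d + C = 2*C*d + C = C + 2*C*d)
k = 233 (k = 168 + 65 = 233)
(309 + 115)*(k + J(m, 4)) = (309 + 115)*(233 - 7*(1 + 2*4)) = 424*(233 - 7*(1 + 8)) = 424*(233 - 7*9) = 424*(233 - 63) = 424*170 = 72080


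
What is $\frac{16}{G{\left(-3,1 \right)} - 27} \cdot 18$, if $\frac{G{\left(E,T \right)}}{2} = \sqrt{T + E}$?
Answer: $- \frac{7776}{737} - \frac{576 i \sqrt{2}}{737} \approx -10.551 - 1.1053 i$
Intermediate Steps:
$G{\left(E,T \right)} = 2 \sqrt{E + T}$ ($G{\left(E,T \right)} = 2 \sqrt{T + E} = 2 \sqrt{E + T}$)
$\frac{16}{G{\left(-3,1 \right)} - 27} \cdot 18 = \frac{16}{2 \sqrt{-3 + 1} - 27} \cdot 18 = \frac{16}{2 \sqrt{-2} - 27} \cdot 18 = \frac{16}{2 i \sqrt{2} - 27} \cdot 18 = \frac{16}{-27 + 2 i \sqrt{2}} \cdot 18 = \frac{288}{-27 + 2 i \sqrt{2}}$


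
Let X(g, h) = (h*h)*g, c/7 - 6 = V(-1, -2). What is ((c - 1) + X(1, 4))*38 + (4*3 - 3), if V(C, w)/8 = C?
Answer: 47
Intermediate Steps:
V(C, w) = 8*C
c = -14 (c = 42 + 7*(8*(-1)) = 42 + 7*(-8) = 42 - 56 = -14)
X(g, h) = g*h² (X(g, h) = h²*g = g*h²)
((c - 1) + X(1, 4))*38 + (4*3 - 3) = ((-14 - 1) + 1*4²)*38 + (4*3 - 3) = (-15 + 1*16)*38 + (12 - 3) = (-15 + 16)*38 + 9 = 1*38 + 9 = 38 + 9 = 47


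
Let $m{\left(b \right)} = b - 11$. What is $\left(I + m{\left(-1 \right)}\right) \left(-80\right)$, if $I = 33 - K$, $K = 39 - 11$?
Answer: $560$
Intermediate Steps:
$K = 28$
$m{\left(b \right)} = -11 + b$
$I = 5$ ($I = 33 - 28 = 5$)
$\left(I + m{\left(-1 \right)}\right) \left(-80\right) = \left(5 - 12\right) \left(-80\right) = \left(-7\right) \left(-80\right) = 560$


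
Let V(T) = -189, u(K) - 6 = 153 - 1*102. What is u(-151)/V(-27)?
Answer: -19/63 ≈ -0.30159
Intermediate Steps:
u(K) = 57 (u(K) = 6 + (153 - 1*102) = 6 + (153 - 102) = 6 + 51 = 57)
u(-151)/V(-27) = 57/(-189) = 57*(-1/189) = -19/63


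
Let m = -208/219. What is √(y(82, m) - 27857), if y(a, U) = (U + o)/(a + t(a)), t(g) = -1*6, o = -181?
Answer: I*√1929421392555/8322 ≈ 166.91*I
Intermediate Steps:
m = -208/219 (m = -208*1/219 = -208/219 ≈ -0.94977)
t(g) = -6
y(a, U) = (-181 + U)/(-6 + a) (y(a, U) = (U - 181)/(a - 6) = (-181 + U)/(-6 + a))
√(y(82, m) - 27857) = √((-181 - 208/219)/(-6 + 82) - 27857) = √(-39847/219/76 - 27857) = √((1/76)*(-39847/219) - 27857) = √(-39847/16644 - 27857) = √(-463691755/16644) = I*√1929421392555/8322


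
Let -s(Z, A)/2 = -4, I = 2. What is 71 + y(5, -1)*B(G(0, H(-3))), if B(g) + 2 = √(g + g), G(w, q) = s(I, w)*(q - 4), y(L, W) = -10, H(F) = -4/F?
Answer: 91 - 80*I*√6/3 ≈ 91.0 - 65.32*I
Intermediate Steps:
s(Z, A) = 8 (s(Z, A) = -2*(-4) = 8)
G(w, q) = -32 + 8*q (G(w, q) = 8*(q - 4) = 8*(-4 + q) = -32 + 8*q)
B(g) = -2 + √2*√g (B(g) = -2 + √(g + g) = -2 + √(2*g) = -2 + √2*√g)
71 + y(5, -1)*B(G(0, H(-3))) = 71 - 10*(-2 + √2*√(-32 + 8*(-4/(-3)))) = 71 - 10*(-2 + √2*√(-32 + 8*(-4*(-⅓)))) = 71 - 10*(-2 + √2*√(-32 + 8*(4/3))) = 71 - 10*(-2 + √2*√(-32 + 32/3)) = 71 - 10*(-2 + √2*√(-64/3)) = 71 - 10*(-2 + √2*(8*I*√3/3)) = 71 - 10*(-2 + 8*I*√6/3) = 71 + (20 - 80*I*√6/3) = 91 - 80*I*√6/3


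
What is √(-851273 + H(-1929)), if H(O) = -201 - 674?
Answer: 2*I*√213037 ≈ 923.12*I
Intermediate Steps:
H(O) = -875
√(-851273 + H(-1929)) = √(-851273 - 875) = √(-852148) = 2*I*√213037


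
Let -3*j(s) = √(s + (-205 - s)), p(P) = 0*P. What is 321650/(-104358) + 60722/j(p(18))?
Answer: -160825/52179 + 182166*I*√205/205 ≈ -3.0822 + 12723.0*I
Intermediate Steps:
p(P) = 0
j(s) = -I*√205/3 (j(s) = -√(s + (-205 - s))/3 = -I*√205/3)
321650/(-104358) + 60722/j(p(18)) = 321650/(-104358) + 60722/((-I*√205/3)) = 321650*(-1/104358) + 60722*(3*I*√205/205) = -160825/52179 + 182166*I*√205/205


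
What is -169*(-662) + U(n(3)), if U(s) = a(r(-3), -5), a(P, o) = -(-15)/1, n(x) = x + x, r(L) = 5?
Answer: 111893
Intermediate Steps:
n(x) = 2*x
a(P, o) = 15 (a(P, o) = -(-15) = -5*(-3) = 15)
U(s) = 15
-169*(-662) + U(n(3)) = -169*(-662) + 15 = 111878 + 15 = 111893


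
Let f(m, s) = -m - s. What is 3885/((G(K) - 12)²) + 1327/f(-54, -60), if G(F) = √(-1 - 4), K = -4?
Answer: (31848*√5 + 627343*I)/(114*(24*√5 + 139*I)) ≈ 35.964 + 9.3911*I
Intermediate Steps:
G(F) = I*√5 (G(F) = √(-5) = I*√5)
3885/((G(K) - 12)²) + 1327/f(-54, -60) = 3885/((I*√5 - 12)²) + 1327/(-1*(-54) - 1*(-60)) = 3885/((-12 + I*√5)²) + 1327/(54 + 60) = 3885/(-12 + I*√5)² + 1327/114 = 1327/114 + 3885/(-12 + I*√5)²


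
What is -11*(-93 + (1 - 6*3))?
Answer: 1210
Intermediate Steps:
-11*(-93 + (1 - 6*3)) = -11*(-93 + (1 - 18)) = -11*(-93 - 17) = -11*(-110) = 1210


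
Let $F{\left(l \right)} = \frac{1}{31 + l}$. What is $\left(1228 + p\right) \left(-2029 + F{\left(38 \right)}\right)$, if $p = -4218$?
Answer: $\frac{18200000}{3} \approx 6.0667 \cdot 10^{6}$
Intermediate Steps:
$\left(1228 + p\right) \left(-2029 + F{\left(38 \right)}\right) = \left(1228 - 4218\right) \left(-2029 + \frac{1}{31 + 38}\right) = - 2990 \left(-2029 + \frac{1}{69}\right) = \left(-2990\right) \left(- \frac{140000}{69}\right) = \frac{18200000}{3}$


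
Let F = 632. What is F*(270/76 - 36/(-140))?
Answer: 1601172/665 ≈ 2407.8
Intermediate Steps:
F*(270/76 - 36/(-140)) = 632*(270/76 - 36/(-140)) = 632*(270*(1/76) - 36*(-1/140)) = 632*(135/38 + 9/35) = 632*(5067/1330) = 1601172/665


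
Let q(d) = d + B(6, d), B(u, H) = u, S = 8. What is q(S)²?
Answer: 196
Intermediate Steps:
q(d) = 6 + d (q(d) = d + 6 = 6 + d)
q(S)² = (6 + 8)² = 14² = 196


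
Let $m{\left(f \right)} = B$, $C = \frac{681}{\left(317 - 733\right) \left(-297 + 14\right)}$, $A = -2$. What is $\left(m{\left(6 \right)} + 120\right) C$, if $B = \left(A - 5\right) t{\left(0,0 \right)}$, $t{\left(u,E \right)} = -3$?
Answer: $\frac{96021}{117728} \approx 0.81562$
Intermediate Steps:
$C = \frac{681}{117728}$ ($C = \frac{681}{\left(-416\right) \left(-283\right)} = \frac{681}{117728} \approx 0.0057845$)
$B = 21$ ($B = \left(-2 - 5\right) \left(-3\right) = \left(-7\right) \left(-3\right) = 21$)
$m{\left(f \right)} = 21$
$\left(m{\left(6 \right)} + 120\right) C = \left(21 + 120\right) \frac{681}{117728} = 141 \cdot \frac{681}{117728} = \frac{96021}{117728}$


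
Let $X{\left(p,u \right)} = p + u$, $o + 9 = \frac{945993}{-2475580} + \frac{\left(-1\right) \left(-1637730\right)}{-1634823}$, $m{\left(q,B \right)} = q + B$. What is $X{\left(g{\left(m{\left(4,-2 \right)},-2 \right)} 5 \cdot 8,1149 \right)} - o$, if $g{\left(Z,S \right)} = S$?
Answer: $\frac{11838516326911}{10967845860} \approx 1079.4$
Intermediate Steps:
$m{\left(q,B \right)} = B + q$
$o = - \frac{113889102571}{10967845860}$ ($o = -9 + \left(\frac{945993}{-2475580} + \frac{\left(-1\right) \left(-1637730\right)}{-1634823}\right) = -9 + \left(945993 \left(- \frac{1}{2475580}\right) + 1637730 \left(- \frac{1}{1634823}\right)\right) = -9 - \frac{15178489831}{10967845860} = - \frac{113889102571}{10967845860} \approx -10.384$)
$X{\left(g{\left(m{\left(4,-2 \right)},-2 \right)} 5 \cdot 8,1149 \right)} - o = \left(\left(-2\right) 5 \cdot 8 + 1149\right) - - \frac{113889102571}{10967845860} = \left(\left(-10\right) 8 + 1149\right) + \frac{113889102571}{10967845860} = \left(-80 + 1149\right) + \frac{113889102571}{10967845860} = 1069 + \frac{113889102571}{10967845860} = \frac{11838516326911}{10967845860}$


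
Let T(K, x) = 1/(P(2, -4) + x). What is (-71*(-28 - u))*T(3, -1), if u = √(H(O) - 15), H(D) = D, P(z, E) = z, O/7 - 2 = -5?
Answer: 1988 + 426*I ≈ 1988.0 + 426.0*I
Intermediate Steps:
O = -21 (O = 14 + 7*(-5) = 14 - 35 = -21)
T(K, x) = 1/(2 + x)
u = 6*I (u = √(-21 - 15) = √(-36) = 6*I ≈ 6.0*I)
(-71*(-28 - u))*T(3, -1) = (-71*(-28 - 6*I))/(2 - 1) = -71*(-28 - 6*I)/1 = (1988 + 426*I)*1 = 1988 + 426*I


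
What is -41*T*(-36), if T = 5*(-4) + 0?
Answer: -29520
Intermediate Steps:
T = -20 (T = -20 + 0 = -20)
-41*T*(-36) = -41*(-20)*(-36) = 820*(-36) = -29520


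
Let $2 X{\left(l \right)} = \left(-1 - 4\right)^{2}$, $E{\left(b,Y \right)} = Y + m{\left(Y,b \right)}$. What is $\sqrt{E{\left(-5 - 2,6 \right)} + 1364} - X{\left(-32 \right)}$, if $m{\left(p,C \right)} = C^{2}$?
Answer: $- \frac{25}{2} + \sqrt{1419} \approx 25.17$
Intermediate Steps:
$E{\left(b,Y \right)} = Y + b^{2}$
$X{\left(l \right)} = \frac{25}{2}$ ($X{\left(l \right)} = \frac{\left(-1 - 4\right)^{2}}{2} = \frac{\left(-5\right)^{2}}{2} = \frac{1}{2} \cdot 25 = \frac{25}{2}$)
$\sqrt{E{\left(-5 - 2,6 \right)} + 1364} - X{\left(-32 \right)} = \sqrt{\left(6 + \left(-5 - 2\right)^{2}\right) + 1364} - \frac{25}{2} = \sqrt{\left(6 + \left(-7\right)^{2}\right) + 1364} - \frac{25}{2} = \sqrt{\left(6 + 49\right) + 1364} - \frac{25}{2} = \sqrt{55 + 1364} - \frac{25}{2} = \sqrt{1419} - \frac{25}{2} = - \frac{25}{2} + \sqrt{1419}$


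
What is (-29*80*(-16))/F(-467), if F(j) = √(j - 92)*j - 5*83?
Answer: -1925600/15260497 + 2166880*I*√559/15260497 ≈ -0.12618 + 3.3572*I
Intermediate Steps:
F(j) = -415 + j*√(-92 + j) (F(j) = √(-92 + j)*j - 415 = j*√(-92 + j) - 415 = -415 + j*√(-92 + j))
(-29*80*(-16))/F(-467) = (-29*80*(-16))/(-415 - 467*√(-92 - 467)) = (-2320*(-16))/(-415 - 467*I*√559) = 37120/(-415 - 467*I*√559)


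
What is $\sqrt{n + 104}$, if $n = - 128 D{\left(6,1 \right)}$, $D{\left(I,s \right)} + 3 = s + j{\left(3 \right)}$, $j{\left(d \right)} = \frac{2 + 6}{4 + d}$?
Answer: $\frac{2 \sqrt{2618}}{7} \approx 14.619$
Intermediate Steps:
$j{\left(d \right)} = \frac{8}{4 + d}$
$D{\left(I,s \right)} = - \frac{13}{7} + s$ ($D{\left(I,s \right)} = -3 + \left(s + \frac{8}{4 + 3}\right) = -3 + \left(s + \frac{8}{7}\right) = -3 + \left(\frac{8}{7} + s\right) = - \frac{13}{7} + s$)
$n = \frac{768}{7}$ ($n = - 128 \left(- \frac{13}{7} + 1\right) = \left(-128\right) \left(- \frac{6}{7}\right) = \frac{768}{7} \approx 109.71$)
$\sqrt{n + 104} = \sqrt{\frac{768}{7} + 104} = \sqrt{\frac{1496}{7}} = \frac{2 \sqrt{2618}}{7}$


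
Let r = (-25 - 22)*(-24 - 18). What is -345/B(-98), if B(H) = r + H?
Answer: -345/1876 ≈ -0.18390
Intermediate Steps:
r = 1974 (r = -47*(-42) = 1974)
B(H) = 1974 + H
-345/B(-98) = -345/(1974 - 98) = -345/1876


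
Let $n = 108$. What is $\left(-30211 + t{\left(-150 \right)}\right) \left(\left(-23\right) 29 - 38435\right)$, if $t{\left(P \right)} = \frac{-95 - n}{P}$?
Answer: $\frac{29531440099}{25} \approx 1.1813 \cdot 10^{9}$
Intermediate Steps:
$t{\left(P \right)} = - \frac{203}{P}$ ($t{\left(P \right)} = \frac{-95 - 108}{P} = - \frac{203}{P}$)
$\left(-30211 + t{\left(-150 \right)}\right) \left(\left(-23\right) 29 - 38435\right) = \left(-30211 - \frac{203}{-150}\right) \left(\left(-23\right) 29 - 38435\right) = \left(-30211 - - \frac{203}{150}\right) \left(-667 - 38435\right) = \left(-30211 + \frac{203}{150}\right) \left(-39102\right) = \left(- \frac{4531447}{150}\right) \left(-39102\right) = \frac{29531440099}{25}$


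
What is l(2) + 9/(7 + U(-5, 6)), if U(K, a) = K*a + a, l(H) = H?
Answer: 25/17 ≈ 1.4706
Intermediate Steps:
U(K, a) = a + K*a
l(2) + 9/(7 + U(-5, 6)) = 2 + 9/(7 + 6*(1 - 5)) = 2 + 9/(7 + 6*(-4)) = 2 + 9/(7 - 24) = 2 + 9/(-17) = 2 - 1/17*9 = 2 - 9/17 = 25/17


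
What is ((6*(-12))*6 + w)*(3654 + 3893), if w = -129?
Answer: -4233867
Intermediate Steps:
((6*(-12))*6 + w)*(3654 + 3893) = ((6*(-12))*6 - 129)*(3654 + 3893) = (-72*6 - 129)*7547 = (-432 - 129)*7547 = -561*7547 = -4233867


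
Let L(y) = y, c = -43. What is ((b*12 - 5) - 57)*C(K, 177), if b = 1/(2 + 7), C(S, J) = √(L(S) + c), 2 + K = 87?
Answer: -182*√42/3 ≈ -393.17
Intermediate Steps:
K = 85 (K = -2 + 87 = 85)
C(S, J) = √(-43 + S) (C(S, J) = √(S - 43) = √(-43 + S))
b = ⅑ (b = 1/9 = ⅑ ≈ 0.11111)
((b*12 - 5) - 57)*C(K, 177) = (((⅑)*12 - 5) - 57)*√(-43 + 85) = ((4/3 - 5) - 57)*√42 = (-11/3 - 57)*√42 = -182*√42/3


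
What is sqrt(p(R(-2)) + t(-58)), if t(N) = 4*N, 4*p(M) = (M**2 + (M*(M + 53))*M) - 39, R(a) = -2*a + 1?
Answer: sqrt(127) ≈ 11.269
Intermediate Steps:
R(a) = 1 - 2*a
p(M) = -39/4 + M**2/4 + M**2*(53 + M)/4 (p(M) = ((M**2 + (M*(M + 53))*M) - 39)/4 = ((M**2 + (M*(53 + M))*M) - 39)/4 = ((M**2 + M**2*(53 + M)) - 39)/4 = (-39 + M**2 + M**2*(53 + M))/4 = -39/4 + M**2/4 + M**2*(53 + M)/4)
sqrt(p(R(-2)) + t(-58)) = sqrt((-39/4 + (1 - 2*(-2))**3/4 + 27*(1 - 2*(-2))**2/2) + 4*(-58)) = sqrt((-39/4 + (1 + 4)**3/4 + 27*(1 + 4)**2/2) - 232) = sqrt((-39/4 + (1/4)*5**3 + (27/2)*5**2) - 232) = sqrt((-39/4 + (1/4)*125 + (27/2)*25) - 232) = sqrt((-39/4 + 125/4 + 675/2) - 232) = sqrt(359 - 232) = sqrt(127)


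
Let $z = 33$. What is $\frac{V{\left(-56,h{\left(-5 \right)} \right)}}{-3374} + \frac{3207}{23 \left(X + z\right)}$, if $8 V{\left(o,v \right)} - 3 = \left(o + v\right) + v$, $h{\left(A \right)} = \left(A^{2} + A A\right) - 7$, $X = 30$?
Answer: $\frac{588541}{266064} \approx 2.212$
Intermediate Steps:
$h{\left(A \right)} = -7 + 2 A^{2}$ ($h{\left(A \right)} = \left(A^{2} + A^{2}\right) - 7 = 2 A^{2} - 7 = -7 + 2 A^{2}$)
$V{\left(o,v \right)} = \frac{3}{8} + \frac{v}{4} + \frac{o}{8}$ ($V{\left(o,v \right)} = \frac{3}{8} + \frac{\left(o + v\right) + v}{8} = \frac{3}{8} + \frac{o + 2 v}{8} = \frac{3}{8} + \left(\frac{v}{4} + \frac{o}{8}\right) = \frac{3}{8} + \frac{v}{4} + \frac{o}{8}$)
$\frac{V{\left(-56,h{\left(-5 \right)} \right)}}{-3374} + \frac{3207}{23 \left(X + z\right)} = \frac{\frac{3}{8} + \frac{-7 + 2 \left(-5\right)^{2}}{4} + \frac{1}{8} \left(-56\right)}{-3374} + \frac{3207}{23 \left(30 + 33\right)} = \left(\frac{3}{8} + \frac{-7 + 2 \cdot 25}{4} - 7\right) \left(- \frac{1}{3374}\right) + \frac{3207}{23 \cdot 63} = \left(\frac{3}{8} + \frac{-7 + 50}{4} - 7\right) \left(- \frac{1}{3374}\right) + \frac{3207}{1449} = \left(\frac{3}{8} + \frac{1}{4} \cdot 43 - 7\right) \left(- \frac{1}{3374}\right) + 3207 \cdot \frac{1}{1449} = \left(\frac{3}{8} + \frac{43}{4} - 7\right) \left(- \frac{1}{3374}\right) + \frac{1069}{483} = \frac{33}{8} \left(- \frac{1}{3374}\right) + \frac{1069}{483} = - \frac{33}{26992} + \frac{1069}{483} = \frac{588541}{266064}$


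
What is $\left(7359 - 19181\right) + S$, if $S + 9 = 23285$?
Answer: $11454$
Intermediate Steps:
$S = 23276$ ($S = -9 + 23285 = 23276$)
$\left(7359 - 19181\right) + S = \left(7359 - 19181\right) + 23276 = -11822 + 23276 = 11454$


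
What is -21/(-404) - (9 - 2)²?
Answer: -19775/404 ≈ -48.948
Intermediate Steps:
-21/(-404) - (9 - 2)² = -21*(-1/404) - 1*7² = 21/404 - 1*49 = 21/404 - 49 = -19775/404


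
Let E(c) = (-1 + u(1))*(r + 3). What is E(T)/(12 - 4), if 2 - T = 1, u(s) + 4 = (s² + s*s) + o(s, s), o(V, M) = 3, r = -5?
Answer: 0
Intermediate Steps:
u(s) = -1 + 2*s² (u(s) = -4 + ((s² + s*s) + 3) = -4 + ((s² + s²) + 3) = -4 + (2*s² + 3) = -4 + (3 + 2*s²) = -1 + 2*s²)
T = 1 (T = 2 - 1*1 = 2 - 1 = 1)
E(c) = 0 (E(c) = (-1 + (-1 + 2*1²))*(-5 + 3) = (-1 + (-1 + 2*1))*(-2) = (-1 + (-1 + 2))*(-2) = (-1 + 1)*(-2) = 0*(-2) = 0)
E(T)/(12 - 4) = 0/(12 - 4) = 0/8 = (⅛)*0 = 0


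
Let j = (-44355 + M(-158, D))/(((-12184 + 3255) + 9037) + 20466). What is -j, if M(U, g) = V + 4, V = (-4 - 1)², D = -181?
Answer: 22163/10287 ≈ 2.1545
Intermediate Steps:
V = 25 (V = (-5)² = 25)
M(U, g) = 29 (M(U, g) = 25 + 4 = 29)
j = -22163/10287 (j = (-44355 + 29)/(((-12184 + 3255) + 9037) + 20466) = -44326/((-8929 + 9037) + 20466) = -44326/(108 + 20466) = -44326/20574 = -44326*1/20574 = -22163/10287 ≈ -2.1545)
-j = -1*(-22163/10287) = 22163/10287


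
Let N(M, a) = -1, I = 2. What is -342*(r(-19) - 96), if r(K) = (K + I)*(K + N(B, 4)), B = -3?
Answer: -83448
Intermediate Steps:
r(K) = (-1 + K)*(2 + K) (r(K) = (K + 2)*(K - 1) = (2 + K)*(-1 + K) = (-1 + K)*(2 + K))
-342*(r(-19) - 96) = -342*((-2 - 19 + (-19)**2) - 96) = -342*((-2 - 19 + 361) - 96) = -342*(340 - 96) = -342*244 = -83448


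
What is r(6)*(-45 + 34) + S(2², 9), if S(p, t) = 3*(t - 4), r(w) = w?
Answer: -51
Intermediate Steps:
S(p, t) = -12 + 3*t (S(p, t) = 3*(-4 + t) = -12 + 3*t)
r(6)*(-45 + 34) + S(2², 9) = 6*(-45 + 34) + (-12 + 3*9) = 6*(-11) + (-12 + 27) = -66 + 15 = -51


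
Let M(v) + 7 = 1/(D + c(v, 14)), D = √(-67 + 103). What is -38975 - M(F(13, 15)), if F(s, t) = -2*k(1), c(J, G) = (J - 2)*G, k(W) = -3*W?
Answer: -2416017/62 ≈ -38968.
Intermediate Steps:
c(J, G) = G*(-2 + J) (c(J, G) = (-2 + J)*G = G*(-2 + J))
D = 6 (D = √36 = 6)
F(s, t) = 6 (F(s, t) = -(-6) = -2*(-3) = 6)
M(v) = -7 + 1/(-22 + 14*v) (M(v) = -7 + 1/(6 + 14*(-2 + v)) = -7 + 1/(6 + (-28 + 14*v)) = -7 + 1/(-22 + 14*v))
-38975 - M(F(13, 15)) = -38975 - (155 - 98*6)/(2*(-11 + 7*6)) = -38975 - (155 - 588)/(2*(-11 + 42)) = -38975 - (-433)/(2*31) = -38975 - 1*(-433/62) = -38975 + 433/62 = -2416017/62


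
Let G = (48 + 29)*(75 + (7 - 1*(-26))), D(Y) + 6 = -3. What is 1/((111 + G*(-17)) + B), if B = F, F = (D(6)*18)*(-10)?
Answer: -1/139641 ≈ -7.1612e-6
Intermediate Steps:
D(Y) = -9 (D(Y) = -6 - 3 = -9)
G = 8316 (G = 77*(75 + (7 + 26)) = 77*(75 + 33) = 77*108 = 8316)
F = 1620 (F = -9*18*(-10) = -162*(-10) = 1620)
B = 1620
1/((111 + G*(-17)) + B) = 1/((111 + 8316*(-17)) + 1620) = 1/((111 - 141372) + 1620) = 1/(-141261 + 1620) = 1/(-139641) = -1/139641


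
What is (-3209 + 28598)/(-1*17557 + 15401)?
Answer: -3627/308 ≈ -11.776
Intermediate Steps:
(-3209 + 28598)/(-1*17557 + 15401) = 25389/(-17557 + 15401) = 25389/(-2156) = 25389*(-1/2156) = -3627/308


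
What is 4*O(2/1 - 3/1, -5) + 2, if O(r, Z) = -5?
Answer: -18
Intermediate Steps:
4*O(2/1 - 3/1, -5) + 2 = 4*(-5) + 2 = -20 + 2 = -18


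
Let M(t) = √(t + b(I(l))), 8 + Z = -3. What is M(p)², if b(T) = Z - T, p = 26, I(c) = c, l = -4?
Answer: 19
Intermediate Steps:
Z = -11 (Z = -8 - 3 = -11)
b(T) = -11 - T
M(t) = √(-7 + t) (M(t) = √(t + (-11 - 1*(-4))) = √(t + (-11 + 4)) = √(t - 7) = √(-7 + t))
M(p)² = (√(-7 + 26))² = (√19)² = 19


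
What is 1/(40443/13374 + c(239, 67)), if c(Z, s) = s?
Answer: 4458/312167 ≈ 0.014281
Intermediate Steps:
1/(40443/13374 + c(239, 67)) = 1/(40443/13374 + 67) = 1/(40443*(1/13374) + 67) = 1/(13481/4458 + 67) = 1/(312167/4458) = 4458/312167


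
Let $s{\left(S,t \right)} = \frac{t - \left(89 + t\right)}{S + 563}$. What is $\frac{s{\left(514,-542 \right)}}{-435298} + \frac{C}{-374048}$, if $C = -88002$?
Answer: $\frac{10314193542541}{43839916742352} \approx 0.23527$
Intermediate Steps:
$s{\left(S,t \right)} = - \frac{89}{563 + S}$
$\frac{s{\left(514,-542 \right)}}{-435298} + \frac{C}{-374048} = \frac{\left(-89\right) \frac{1}{563 + 514}}{-435298} - \frac{88002}{-374048} = - \frac{89}{1077} \left(- \frac{1}{435298}\right) - - \frac{44001}{187024} = \left(-89\right) \frac{1}{1077} \left(- \frac{1}{435298}\right) + \frac{44001}{187024} = \left(- \frac{89}{1077}\right) \left(- \frac{1}{435298}\right) + \frac{44001}{187024} = \frac{89}{468815946} + \frac{44001}{187024} = \frac{10314193542541}{43839916742352}$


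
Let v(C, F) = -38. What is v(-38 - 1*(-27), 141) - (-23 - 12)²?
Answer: -1263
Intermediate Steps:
v(-38 - 1*(-27), 141) - (-23 - 12)² = -38 - (-23 - 12)² = -38 - 1*(-35)² = -38 - 1*1225 = -38 - 1225 = -1263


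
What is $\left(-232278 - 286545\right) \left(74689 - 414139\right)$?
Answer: $176114467350$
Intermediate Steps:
$\left(-232278 - 286545\right) \left(74689 - 414139\right) = \left(-518823\right) \left(-339450\right) = 176114467350$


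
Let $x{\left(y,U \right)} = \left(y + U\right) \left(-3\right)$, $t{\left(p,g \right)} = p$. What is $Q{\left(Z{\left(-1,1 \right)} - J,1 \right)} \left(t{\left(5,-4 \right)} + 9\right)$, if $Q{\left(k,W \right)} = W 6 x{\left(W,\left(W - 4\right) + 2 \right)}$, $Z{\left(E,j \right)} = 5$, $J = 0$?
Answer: $0$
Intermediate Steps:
$x{\left(y,U \right)} = - 3 U - 3 y$ ($x{\left(y,U \right)} = \left(U + y\right) \left(-3\right) = - 3 U - 3 y$)
$Q{\left(k,W \right)} = 6 W \left(6 - 6 W\right)$ ($Q{\left(k,W \right)} = W 6 \left(- 3 \left(\left(W - 4\right) + 2\right) - 3 W\right) = 6 W \left(- 3 \left(\left(-4 + W\right) + 2\right) - 3 W\right) = 6 W \left(- 3 \left(-2 + W\right) - 3 W\right) = 6 W \left(\left(6 - 3 W\right) - 3 W\right) = 6 W \left(6 - 6 W\right)$)
$Q{\left(Z{\left(-1,1 \right)} - J,1 \right)} \left(t{\left(5,-4 \right)} + 9\right) = 36 \cdot 1 \left(1 - 1\right) \left(5 + 9\right) = 36 \cdot 1 \left(1 - 1\right) 14 = 36 \cdot 1 \cdot 0 \cdot 14 = 0 \cdot 14 = 0$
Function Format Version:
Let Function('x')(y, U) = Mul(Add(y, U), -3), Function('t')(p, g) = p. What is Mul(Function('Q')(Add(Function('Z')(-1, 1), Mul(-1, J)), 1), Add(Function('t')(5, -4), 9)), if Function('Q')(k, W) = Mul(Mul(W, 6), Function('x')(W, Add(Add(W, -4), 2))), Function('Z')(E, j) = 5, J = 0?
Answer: 0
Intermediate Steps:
Function('x')(y, U) = Add(Mul(-3, U), Mul(-3, y)) (Function('x')(y, U) = Mul(Add(U, y), -3) = Add(Mul(-3, U), Mul(-3, y)))
Function('Q')(k, W) = Mul(6, W, Add(6, Mul(-6, W))) (Function('Q')(k, W) = Mul(Mul(W, 6), Add(Mul(-3, Add(Add(W, -4), 2)), Mul(-3, W))) = Mul(Mul(6, W), Add(Mul(-3, Add(Add(-4, W), 2)), Mul(-3, W))) = Mul(Mul(6, W), Add(Mul(-3, Add(-2, W)), Mul(-3, W))) = Mul(Mul(6, W), Add(Add(6, Mul(-3, W)), Mul(-3, W))) = Mul(Mul(6, W), Add(6, Mul(-6, W))) = Mul(6, W, Add(6, Mul(-6, W))))
Mul(Function('Q')(Add(Function('Z')(-1, 1), Mul(-1, J)), 1), Add(Function('t')(5, -4), 9)) = Mul(Mul(36, 1, Add(1, Mul(-1, 1))), Add(5, 9)) = Mul(Mul(36, 1, Add(1, -1)), 14) = Mul(Mul(36, 1, 0), 14) = Mul(0, 14) = 0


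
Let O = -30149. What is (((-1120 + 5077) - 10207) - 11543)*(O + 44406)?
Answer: -253674801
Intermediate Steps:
(((-1120 + 5077) - 10207) - 11543)*(O + 44406) = (((-1120 + 5077) - 10207) - 11543)*(-30149 + 44406) = ((3957 - 10207) - 11543)*14257 = (-6250 - 11543)*14257 = -17793*14257 = -253674801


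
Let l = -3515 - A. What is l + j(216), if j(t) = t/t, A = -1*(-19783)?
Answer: -23297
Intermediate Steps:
A = 19783
j(t) = 1
l = -23298 (l = -3515 - 1*19783 = -3515 - 19783 = -23298)
l + j(216) = -23298 + 1 = -23297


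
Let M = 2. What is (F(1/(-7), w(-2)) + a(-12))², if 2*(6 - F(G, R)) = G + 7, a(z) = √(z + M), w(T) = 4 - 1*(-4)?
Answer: -166/49 + 36*I*√10/7 ≈ -3.3878 + 16.263*I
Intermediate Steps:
w(T) = 8 (w(T) = 4 + 4 = 8)
a(z) = √(2 + z) (a(z) = √(z + 2) = √(2 + z))
F(G, R) = 5/2 - G/2 (F(G, R) = 6 - (G + 7)/2 = 6 - (7 + G)/2 = 6 + (-7/2 - G/2) = 5/2 - G/2)
(F(1/(-7), w(-2)) + a(-12))² = ((5/2 - ½/(-7)) + √(2 - 12))² = ((5/2 - ½*(-⅐)) + √(-10))² = ((5/2 + 1/14) + I*√10)² = (18/7 + I*√10)²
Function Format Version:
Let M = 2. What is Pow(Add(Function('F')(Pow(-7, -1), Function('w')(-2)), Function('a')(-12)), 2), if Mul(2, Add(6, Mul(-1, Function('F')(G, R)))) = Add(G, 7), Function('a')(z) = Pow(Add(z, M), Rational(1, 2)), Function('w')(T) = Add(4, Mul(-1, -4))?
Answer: Add(Rational(-166, 49), Mul(Rational(36, 7), I, Pow(10, Rational(1, 2)))) ≈ Add(-3.3878, Mul(16.263, I))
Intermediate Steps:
Function('w')(T) = 8 (Function('w')(T) = Add(4, 4) = 8)
Function('a')(z) = Pow(Add(2, z), Rational(1, 2)) (Function('a')(z) = Pow(Add(z, 2), Rational(1, 2)) = Pow(Add(2, z), Rational(1, 2)))
Function('F')(G, R) = Add(Rational(5, 2), Mul(Rational(-1, 2), G)) (Function('F')(G, R) = Add(6, Mul(Rational(-1, 2), Add(G, 7))) = Add(6, Mul(Rational(-1, 2), Add(7, G))) = Add(6, Add(Rational(-7, 2), Mul(Rational(-1, 2), G))) = Add(Rational(5, 2), Mul(Rational(-1, 2), G)))
Pow(Add(Function('F')(Pow(-7, -1), Function('w')(-2)), Function('a')(-12)), 2) = Pow(Add(Add(Rational(5, 2), Mul(Rational(-1, 2), Pow(-7, -1))), Pow(Add(2, -12), Rational(1, 2))), 2) = Pow(Add(Add(Rational(5, 2), Mul(Rational(-1, 2), Rational(-1, 7))), Pow(-10, Rational(1, 2))), 2) = Pow(Add(Add(Rational(5, 2), Rational(1, 14)), Mul(I, Pow(10, Rational(1, 2)))), 2) = Pow(Add(Rational(18, 7), Mul(I, Pow(10, Rational(1, 2)))), 2)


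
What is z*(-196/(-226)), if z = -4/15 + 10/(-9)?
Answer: -6076/5085 ≈ -1.1949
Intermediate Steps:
z = -62/45 (z = -4*1/15 + 10*(-⅑) = -4/15 - 10/9 = -62/45 ≈ -1.3778)
z*(-196/(-226)) = -(-12152)/(45*(-226)) = -(-12152)*(-1)/(45*226) = -62/45*98/113 = -6076/5085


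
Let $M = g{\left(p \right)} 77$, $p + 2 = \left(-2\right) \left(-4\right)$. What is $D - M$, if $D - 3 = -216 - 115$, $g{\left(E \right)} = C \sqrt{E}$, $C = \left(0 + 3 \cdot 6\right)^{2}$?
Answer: $-328 - 24948 \sqrt{6} \approx -61438.0$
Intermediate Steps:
$p = 6$ ($p = -2 - -8 = -2 + 8 = 6$)
$C = 324$ ($C = \left(0 + 18\right)^{2} = 18^{2} = 324$)
$g{\left(E \right)} = 324 \sqrt{E}$
$M = 24948 \sqrt{6}$ ($M = 324 \sqrt{6} \cdot 77 = 24948 \sqrt{6} \approx 61110.0$)
$D = -328$ ($D = 3 - 331 = -328$)
$D - M = -328 - 24948 \sqrt{6}$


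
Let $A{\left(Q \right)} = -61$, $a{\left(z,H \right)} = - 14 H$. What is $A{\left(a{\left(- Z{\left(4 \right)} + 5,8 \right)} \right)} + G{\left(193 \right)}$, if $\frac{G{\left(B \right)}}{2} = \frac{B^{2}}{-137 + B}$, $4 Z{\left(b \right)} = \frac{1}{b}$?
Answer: $\frac{35541}{28} \approx 1269.3$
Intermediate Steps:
$Z{\left(b \right)} = \frac{1}{4 b}$
$G{\left(B \right)} = \frac{2 B^{2}}{-137 + B}$ ($G{\left(B \right)} = 2 \frac{B^{2}}{-137 + B} = \frac{2 B^{2}}{-137 + B}$)
$A{\left(a{\left(- Z{\left(4 \right)} + 5,8 \right)} \right)} + G{\left(193 \right)} = -61 + \frac{2 \cdot 193^{2}}{-137 + 193} = -61 + 2 \cdot 37249 \cdot \frac{1}{56} = -61 + \frac{37249}{28} = \frac{35541}{28}$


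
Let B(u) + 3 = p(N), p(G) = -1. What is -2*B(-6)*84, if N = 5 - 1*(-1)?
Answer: 672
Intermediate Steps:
N = 6 (N = 5 + 1 = 6)
B(u) = -4 (B(u) = -3 - 1 = -4)
-2*B(-6)*84 = -2*(-4)*84 = 8*84 = 672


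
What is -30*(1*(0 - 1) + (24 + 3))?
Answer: -780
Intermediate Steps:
-30*(1*(0 - 1) + (24 + 3)) = -30*(1*(-1) + 27) = -30*(-1 + 27) = -30*26 = -780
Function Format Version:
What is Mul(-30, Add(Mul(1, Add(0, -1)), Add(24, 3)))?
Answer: -780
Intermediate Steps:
Mul(-30, Add(Mul(1, Add(0, -1)), Add(24, 3))) = Mul(-30, Add(Mul(1, -1), 27)) = Mul(-30, Add(-1, 27)) = Mul(-30, 26) = -780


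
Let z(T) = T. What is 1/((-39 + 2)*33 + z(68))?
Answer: -1/1153 ≈ -0.00086730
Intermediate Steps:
1/((-39 + 2)*33 + z(68)) = 1/((-39 + 2)*33 + 68) = 1/(-37*33 + 68) = 1/(-1221 + 68) = 1/(-1153) = -1/1153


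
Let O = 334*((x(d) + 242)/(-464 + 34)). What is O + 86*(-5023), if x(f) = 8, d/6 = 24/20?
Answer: -18583404/43 ≈ -4.3217e+5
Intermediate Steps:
d = 36/5 (d = 6*(24/20) = 6*(24*(1/20)) = 6*(6/5) = 36/5 ≈ 7.2000)
O = -8350/43 (O = 334*((8 + 242)/(-464 + 34)) = 334*(250/(-430)) = 334*(250*(-1/430)) = 334*(-25/43) = -8350/43 ≈ -194.19)
O + 86*(-5023) = -8350/43 + 86*(-5023) = -8350/43 - 431978 = -18583404/43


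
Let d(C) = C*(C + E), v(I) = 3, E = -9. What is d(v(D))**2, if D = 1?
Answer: 324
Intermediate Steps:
d(C) = C*(-9 + C) (d(C) = C*(C - 9) = C*(-9 + C))
d(v(D))**2 = (3*(-9 + 3))**2 = (3*(-6))**2 = (-18)**2 = 324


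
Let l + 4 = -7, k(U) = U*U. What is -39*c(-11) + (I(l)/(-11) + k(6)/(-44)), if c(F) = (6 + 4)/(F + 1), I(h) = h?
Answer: 431/11 ≈ 39.182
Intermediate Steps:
k(U) = U²
l = -11 (l = -4 - 7 = -11)
c(F) = 10/(1 + F)
-39*c(-11) + (I(l)/(-11) + k(6)/(-44)) = -390/(1 - 11) + (-11/(-11) + 6²/(-44)) = -390/(-10) + (-11*(-1/11) + 36*(-1/44)) = -390*(-1)/10 + (1 - 9/11) = -39*(-1) + 2/11 = 39 + 2/11 = 431/11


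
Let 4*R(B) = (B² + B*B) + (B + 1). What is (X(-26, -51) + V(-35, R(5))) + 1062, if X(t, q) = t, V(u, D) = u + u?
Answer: 966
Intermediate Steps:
R(B) = ¼ + B²/2 + B/4 (R(B) = ((B² + B*B) + (B + 1))/4 = ((B² + B²) + (1 + B))/4 = (2*B² + (1 + B))/4 = (1 + B + 2*B²)/4 = ¼ + B²/2 + B/4)
V(u, D) = 2*u
(X(-26, -51) + V(-35, R(5))) + 1062 = (-26 + 2*(-35)) + 1062 = (-26 - 70) + 1062 = -96 + 1062 = 966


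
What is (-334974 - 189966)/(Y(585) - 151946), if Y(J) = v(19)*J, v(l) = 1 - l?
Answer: 131235/40619 ≈ 3.2309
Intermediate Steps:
Y(J) = -18*J (Y(J) = (1 - 1*19)*J = (1 - 19)*J = -18*J)
(-334974 - 189966)/(Y(585) - 151946) = (-334974 - 189966)/(-18*585 - 151946) = -524940/(-10530 - 151946) = -524940/(-162476) = -524940*(-1/162476) = 131235/40619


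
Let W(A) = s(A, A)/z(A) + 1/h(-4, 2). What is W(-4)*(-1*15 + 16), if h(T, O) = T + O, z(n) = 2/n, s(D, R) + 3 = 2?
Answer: 3/2 ≈ 1.5000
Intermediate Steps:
s(D, R) = -1 (s(D, R) = -3 + 2 = -1)
h(T, O) = O + T
W(A) = -½ - A/2 (W(A) = -1/(2/A) + 1/(2 - 4) = -A/2 + 1/(-2) = -A/2 + 1*(-½) = -A/2 - ½ = -½ - A/2)
W(-4)*(-1*15 + 16) = (-½ - ½*(-4))*(-1*15 + 16) = (-½ + 2)*(-15 + 16) = (3/2)*1 = 3/2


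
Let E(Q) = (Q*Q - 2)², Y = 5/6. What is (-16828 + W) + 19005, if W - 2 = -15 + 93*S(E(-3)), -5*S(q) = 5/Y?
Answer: 10262/5 ≈ 2052.4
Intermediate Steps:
Y = ⅚ (Y = 5*(⅙) = ⅚ ≈ 0.83333)
E(Q) = (-2 + Q²)² (E(Q) = (Q² - 2)² = (-2 + Q²)²)
S(q) = -6/5 (S(q) = -1/⅚ = -6/5)
W = -623/5 (W = 2 + (-15 + 93*(-6/5)) = 2 + (-15 - 558/5) = 2 - 633/5 = -623/5 ≈ -124.60)
(-16828 + W) + 19005 = (-16828 - 623/5) + 19005 = -84763/5 + 19005 = 10262/5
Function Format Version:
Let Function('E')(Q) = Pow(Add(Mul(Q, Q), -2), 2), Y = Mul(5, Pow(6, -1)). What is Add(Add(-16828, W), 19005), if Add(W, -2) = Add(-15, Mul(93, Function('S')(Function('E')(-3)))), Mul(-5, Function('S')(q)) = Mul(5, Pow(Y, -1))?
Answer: Rational(10262, 5) ≈ 2052.4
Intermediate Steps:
Y = Rational(5, 6) (Y = Mul(5, Rational(1, 6)) = Rational(5, 6) ≈ 0.83333)
Function('E')(Q) = Pow(Add(-2, Pow(Q, 2)), 2) (Function('E')(Q) = Pow(Add(Pow(Q, 2), -2), 2) = Pow(Add(-2, Pow(Q, 2)), 2))
Function('S')(q) = Rational(-6, 5) (Function('S')(q) = Mul(Rational(-1, 5), Mul(5, Pow(Rational(5, 6), -1))) = Mul(Rational(-1, 5), Mul(5, Rational(6, 5))) = Mul(Rational(-1, 5), 6) = Rational(-6, 5))
W = Rational(-623, 5) (W = Add(2, Add(-15, Mul(93, Rational(-6, 5)))) = Add(2, Add(-15, Rational(-558, 5))) = Add(2, Rational(-633, 5)) = Rational(-623, 5) ≈ -124.60)
Add(Add(-16828, W), 19005) = Add(Add(-16828, Rational(-623, 5)), 19005) = Add(Rational(-84763, 5), 19005) = Rational(10262, 5)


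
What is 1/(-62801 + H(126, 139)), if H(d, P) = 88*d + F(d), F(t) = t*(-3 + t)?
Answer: -1/36215 ≈ -2.7613e-5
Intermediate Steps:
H(d, P) = 88*d + d*(-3 + d)
1/(-62801 + H(126, 139)) = 1/(-62801 + 126*(85 + 126)) = 1/(-62801 + 126*211) = 1/(-62801 + 26586) = 1/(-36215) = -1/36215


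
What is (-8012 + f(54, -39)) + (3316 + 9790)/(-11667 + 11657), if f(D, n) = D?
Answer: -46343/5 ≈ -9268.6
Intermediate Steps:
(-8012 + f(54, -39)) + (3316 + 9790)/(-11667 + 11657) = (-8012 + 54) + (3316 + 9790)/(-11667 + 11657) = -7958 + 13106/(-10) = -7958 + 13106*(-⅒) = -7958 - 6553/5 = -46343/5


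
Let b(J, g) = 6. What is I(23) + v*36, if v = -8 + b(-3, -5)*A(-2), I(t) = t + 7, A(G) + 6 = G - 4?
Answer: -2850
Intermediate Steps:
A(G) = -10 + G (A(G) = -6 + (G - 4) = -6 + (-4 + G) = -10 + G)
I(t) = 7 + t
v = -80 (v = -8 + 6*(-10 - 2) = -8 + 6*(-12) = -8 - 72 = -80)
I(23) + v*36 = (7 + 23) - 80*36 = 30 - 2880 = -2850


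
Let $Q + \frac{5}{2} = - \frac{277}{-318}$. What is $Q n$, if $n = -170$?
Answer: $\frac{44030}{159} \approx 276.92$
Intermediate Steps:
$Q = - \frac{259}{159}$ ($Q = - \frac{5}{2} - \frac{277}{-318} = - \frac{5}{2} - - \frac{277}{318} = - \frac{5}{2} + \frac{277}{318} = - \frac{259}{159} \approx -1.6289$)
$Q n = \left(- \frac{259}{159}\right) \left(-170\right) = \frac{44030}{159}$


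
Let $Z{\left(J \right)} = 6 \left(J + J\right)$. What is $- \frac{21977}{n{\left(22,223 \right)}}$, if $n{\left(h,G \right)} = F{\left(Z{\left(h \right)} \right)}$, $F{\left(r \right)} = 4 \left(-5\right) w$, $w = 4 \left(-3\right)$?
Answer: $- \frac{21977}{240} \approx -91.571$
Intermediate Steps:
$Z{\left(J \right)} = 12 J$ ($Z{\left(J \right)} = 6 \cdot 2 J = 12 J$)
$w = -12$
$F{\left(r \right)} = 240$ ($F{\left(r \right)} = 4 \left(-5\right) \left(-12\right) = \left(-20\right) \left(-12\right) = 240$)
$n{\left(h,G \right)} = 240$
$- \frac{21977}{n{\left(22,223 \right)}} = - \frac{21977}{240}$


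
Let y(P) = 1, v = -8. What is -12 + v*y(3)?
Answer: -20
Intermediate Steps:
-12 + v*y(3) = -12 - 8*1 = -12 - 8 = -20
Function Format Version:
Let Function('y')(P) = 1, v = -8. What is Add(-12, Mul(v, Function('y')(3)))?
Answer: -20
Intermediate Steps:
Add(-12, Mul(v, Function('y')(3))) = Add(-12, Mul(-8, 1)) = Add(-12, -8) = -20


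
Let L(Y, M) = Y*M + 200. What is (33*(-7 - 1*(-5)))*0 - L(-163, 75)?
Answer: 12025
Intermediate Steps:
L(Y, M) = 200 + M*Y (L(Y, M) = M*Y + 200 = 200 + M*Y)
(33*(-7 - 1*(-5)))*0 - L(-163, 75) = (33*(-7 - 1*(-5)))*0 - (200 + 75*(-163)) = (33*(-7 + 5))*0 - (200 - 12225) = (33*(-2))*0 - 1*(-12025) = -66*0 + 12025 = 0 + 12025 = 12025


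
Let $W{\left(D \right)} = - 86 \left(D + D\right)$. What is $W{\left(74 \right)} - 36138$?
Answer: $-48866$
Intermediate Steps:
$W{\left(D \right)} = - 172 D$ ($W{\left(D \right)} = - 86 \cdot 2 D = - 172 D$)
$W{\left(74 \right)} - 36138 = \left(-172\right) 74 - 36138 = -12728 - 36138 = -48866$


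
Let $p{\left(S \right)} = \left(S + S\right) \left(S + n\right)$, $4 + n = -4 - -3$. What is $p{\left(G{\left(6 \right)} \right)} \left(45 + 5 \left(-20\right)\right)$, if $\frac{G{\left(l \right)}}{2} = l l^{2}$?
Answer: $-20291040$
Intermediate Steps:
$n = -5$ ($n = -4 - 1 = -5$)
$G{\left(l \right)} = 2 l^{3}$ ($G{\left(l \right)} = 2 l l^{2} = 2 l^{3}$)
$p{\left(S \right)} = 2 S \left(-5 + S\right)$ ($p{\left(S \right)} = \left(S + S\right) \left(S - 5\right) = 2 S \left(-5 + S\right)$)
$p{\left(G{\left(6 \right)} \right)} \left(45 + 5 \left(-20\right)\right) = 2 \cdot 2 \cdot 6^{3} \left(-5 + 2 \cdot 6^{3}\right) \left(45 + 5 \left(-20\right)\right) = 2 \cdot 2 \cdot 216 \left(-5 + 2 \cdot 216\right) \left(45 - 100\right) = 2 \cdot 432 \left(-5 + 432\right) \left(-55\right) = 2 \cdot 432 \cdot 427 \left(-55\right) = 368928 \left(-55\right) = -20291040$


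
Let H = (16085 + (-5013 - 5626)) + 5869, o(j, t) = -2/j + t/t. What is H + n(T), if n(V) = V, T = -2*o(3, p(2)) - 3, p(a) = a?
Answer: 33934/3 ≈ 11311.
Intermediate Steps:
o(j, t) = 1 - 2/j (o(j, t) = -2/j + 1 = 1 - 2/j)
T = -11/3 (T = -2*(-2 + 3)/3 - 3 = -2/3 - 3 = -2*⅓ - 3 = -⅔ - 3 = -11/3 ≈ -3.6667)
H = 11315 (H = (16085 - 10639) + 5869 = 5446 + 5869 = 11315)
H + n(T) = 11315 - 11/3 = 33934/3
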